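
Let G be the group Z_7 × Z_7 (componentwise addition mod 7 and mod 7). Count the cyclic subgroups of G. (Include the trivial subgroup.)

A cyclic subgroup of order d is generated by each of its φ(d) elements of order d, so the cyclic subgroups of order d number (#elements of order d)/φ(d).
Cyclic subgroups by order — order 1: 1; order 7: 8.
Total: 9.

9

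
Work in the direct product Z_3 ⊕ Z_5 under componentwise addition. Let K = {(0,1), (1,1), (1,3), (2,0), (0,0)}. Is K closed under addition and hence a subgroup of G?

No

(0,1) ∈ K but its inverse (0,4) ∉ K, so K is not a subgroup.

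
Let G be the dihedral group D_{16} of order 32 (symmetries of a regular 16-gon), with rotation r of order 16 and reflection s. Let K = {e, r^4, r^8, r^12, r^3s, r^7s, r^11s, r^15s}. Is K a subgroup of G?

|K| = 8 divides |G| = 32, consistent with Lagrange.
K contains the identity, every element's inverse is in K, and K is closed under ·: it is a subgroup.

Yes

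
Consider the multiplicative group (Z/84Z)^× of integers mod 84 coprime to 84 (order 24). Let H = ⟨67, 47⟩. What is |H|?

|⟨67⟩| = 6 and |⟨47⟩| = 6, so |H| is a multiple of lcm(6, 6) = 6 and divides |G| = 24.
Closing under the operation: H = {1, 5, 17, 25, 37, 41, 43, 47, 59, 67, 79, 83}, so |H| = 12.

12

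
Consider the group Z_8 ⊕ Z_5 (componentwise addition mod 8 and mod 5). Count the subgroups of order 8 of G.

1

|G| = 40 and 8 | 40, so subgroups of order 8 are possible by Lagrange.
The subgroups of order 8 are: {(0,0), (1,0), (2,0), (3,0), (4,0), (5,0), (6,0), (7,0)}.
So G has 1 subgroup of order 8.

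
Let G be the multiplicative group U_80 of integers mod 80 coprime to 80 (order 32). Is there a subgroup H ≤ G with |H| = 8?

8 | 32. A subgroup of order 8 is {1, 9, 11, 19, 41, 49, 51, 59}.

Yes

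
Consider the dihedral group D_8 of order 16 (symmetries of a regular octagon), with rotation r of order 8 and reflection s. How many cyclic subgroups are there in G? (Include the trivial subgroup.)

12

Each element a generates a cyclic subgroup ⟨a⟩; distinct elements may generate the same one (a cyclic group of order d has φ(d) generators).
Cyclic subgroups by order — order 1: 1; order 2: 9; order 4: 1; order 8: 1.
Total: 12.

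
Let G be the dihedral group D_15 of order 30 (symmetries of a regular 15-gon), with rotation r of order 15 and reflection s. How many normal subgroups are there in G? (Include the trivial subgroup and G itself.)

G has 28 subgroups. Checking conjugation-invariance by order — order 1: 1/1 normal; order 2: 0/15 normal; order 3: 1/1 normal; order 5: 1/1 normal; order 6: 0/5 normal; order 10: 0/3 normal; order 15: 1/1 normal; order 30: 1/1 normal.
Total normal subgroups: 5.

5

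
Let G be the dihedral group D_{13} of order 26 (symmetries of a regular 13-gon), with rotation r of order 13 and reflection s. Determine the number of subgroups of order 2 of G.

13

|G| = 26 and 2 | 26, so subgroups of order 2 are possible by Lagrange.
The subgroups of order 2 are: {e, r^10s}; {e, r^11s}; {e, r^12s}; {e, r^2s}; … (13 in all).
So G has 13 subgroups of order 2.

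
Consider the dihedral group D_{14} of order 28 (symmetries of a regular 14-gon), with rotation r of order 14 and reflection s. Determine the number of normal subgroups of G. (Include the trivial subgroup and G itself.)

7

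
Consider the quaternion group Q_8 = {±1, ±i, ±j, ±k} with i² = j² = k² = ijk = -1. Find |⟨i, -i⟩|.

|⟨i⟩| = 4 and |⟨-i⟩| = 4, so |H| is a multiple of lcm(4, 4) = 4 and divides |G| = 8.
Closing under the operation: H = {1, -1, i, -i}, so |H| = 4.

4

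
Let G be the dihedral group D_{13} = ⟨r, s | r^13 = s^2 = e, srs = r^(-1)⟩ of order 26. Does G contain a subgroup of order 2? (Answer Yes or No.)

2 | 26. A subgroup of order 2 is {e, r^10s}.

Yes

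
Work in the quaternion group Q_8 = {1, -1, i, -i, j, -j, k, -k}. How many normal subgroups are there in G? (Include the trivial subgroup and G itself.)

G has 6 subgroups. Checking conjugation-invariance by order — order 1: 1/1 normal; order 2: 1/1 normal; order 4: 3/3 normal; order 8: 1/1 normal.
Total normal subgroups: 6.

6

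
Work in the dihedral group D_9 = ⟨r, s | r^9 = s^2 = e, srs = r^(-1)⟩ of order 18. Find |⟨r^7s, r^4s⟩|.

|⟨r^7s⟩| = 2 and |⟨r^4s⟩| = 2, so |H| is a multiple of lcm(2, 2) = 2 and divides |G| = 18.
Closing under the operation: H = {e, r^3, r^6, rs, r^4s, r^7s}, so |H| = 6.

6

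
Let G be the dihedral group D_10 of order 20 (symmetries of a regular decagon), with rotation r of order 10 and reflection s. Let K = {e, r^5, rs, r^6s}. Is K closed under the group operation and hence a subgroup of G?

Yes

|K| = 4 divides |G| = 20, consistent with Lagrange.
K contains the identity, every element's inverse is in K, and K is closed under ·: it is a subgroup.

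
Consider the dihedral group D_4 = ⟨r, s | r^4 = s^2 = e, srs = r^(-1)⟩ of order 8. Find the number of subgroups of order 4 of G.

|G| = 8 and 4 | 8, so subgroups of order 4 are possible by Lagrange.
The subgroups of order 4 are: {e, r, r^2, r^3}; {e, r^2, s, r^2s}; {e, r^2, rs, r^3s}.
So G has 3 subgroups of order 4.

3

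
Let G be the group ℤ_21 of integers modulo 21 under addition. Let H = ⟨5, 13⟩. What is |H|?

21

|⟨5⟩| = 21 and |⟨13⟩| = 21, so |H| is a multiple of lcm(21, 21) = 21 and divides |G| = 21.
Closing {5, 13} under the group operation gives all of G, so |H| = 21.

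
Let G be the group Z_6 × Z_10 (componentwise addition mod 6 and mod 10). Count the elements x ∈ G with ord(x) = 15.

8

An element (a,b) has order lcm(ord(a), ord(b)); count pairs with lcm equal to 15.
Enumerating gives 8 such elements.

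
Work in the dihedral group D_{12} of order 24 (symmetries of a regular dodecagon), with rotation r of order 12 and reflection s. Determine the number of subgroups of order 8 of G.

|G| = 24 and 8 | 24, so subgroups of order 8 are possible by Lagrange.
The subgroups of order 8 are: {e, r^3, r^6, r^9, rs, r^4s, r^7s, r^10s}; {e, r^3, r^6, r^9, r^2s, r^5s, r^8s, r^11s}; {e, r^3, r^6, r^9, s, r^3s, r^6s, r^9s}.
So G has 3 subgroups of order 8.

3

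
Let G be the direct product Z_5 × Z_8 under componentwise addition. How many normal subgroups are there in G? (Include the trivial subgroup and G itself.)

8

G is abelian, so every subgroup is normal.
G has 8 subgroups in total, hence 8 normal subgroups.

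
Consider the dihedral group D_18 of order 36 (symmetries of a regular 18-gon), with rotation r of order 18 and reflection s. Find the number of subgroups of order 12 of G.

3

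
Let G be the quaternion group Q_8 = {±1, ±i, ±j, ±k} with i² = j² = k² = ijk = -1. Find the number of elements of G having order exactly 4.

The elements of order 4 are: i, -i, j, -j, k, -k.
That's 6.

6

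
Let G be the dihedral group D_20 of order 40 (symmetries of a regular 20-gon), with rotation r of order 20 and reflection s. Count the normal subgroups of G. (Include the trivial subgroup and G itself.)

9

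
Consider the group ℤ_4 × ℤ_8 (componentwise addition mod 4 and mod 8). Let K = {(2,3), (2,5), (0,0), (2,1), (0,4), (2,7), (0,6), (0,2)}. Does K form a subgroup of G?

Yes

|K| = 8 divides |G| = 32, consistent with Lagrange.
K contains the identity, every element's inverse is in K, and K is closed under +: it is a subgroup.
In fact K = ⟨(2,1)⟩.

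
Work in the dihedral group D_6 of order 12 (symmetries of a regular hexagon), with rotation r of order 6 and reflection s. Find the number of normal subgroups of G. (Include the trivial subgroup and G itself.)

G has 16 subgroups. Checking conjugation-invariance by order — order 1: 1/1 normal; order 2: 1/7 normal; order 3: 1/1 normal; order 4: 0/3 normal; order 6: 3/3 normal; order 12: 1/1 normal.
Total normal subgroups: 7.

7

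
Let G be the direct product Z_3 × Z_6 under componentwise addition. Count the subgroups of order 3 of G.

|G| = 18 and 3 | 18, so subgroups of order 3 are possible by Lagrange.
The subgroups of order 3 are: {(0,0), (0,2), (0,4)}; {(0,0), (1,0), (2,0)}; {(0,0), (1,2), (2,4)}; {(0,0), (1,4), (2,2)}.
So G has 4 subgroups of order 3.

4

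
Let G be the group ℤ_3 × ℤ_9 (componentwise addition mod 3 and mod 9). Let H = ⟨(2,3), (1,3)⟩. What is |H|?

|⟨(2,3)⟩| = 3 and |⟨(1,3)⟩| = 3, so |H| is a multiple of lcm(3, 3) = 3 and divides |G| = 27.
Closing under the operation: H = {(0,0), (0,3), (0,6), (1,0), (1,3), (1,6), (2,0), (2,3), (2,6)}, so |H| = 9.

9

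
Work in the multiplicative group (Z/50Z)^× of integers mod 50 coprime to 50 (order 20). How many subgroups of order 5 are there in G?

1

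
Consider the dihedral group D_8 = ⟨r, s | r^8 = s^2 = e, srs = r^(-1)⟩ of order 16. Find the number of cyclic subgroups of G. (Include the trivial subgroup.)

12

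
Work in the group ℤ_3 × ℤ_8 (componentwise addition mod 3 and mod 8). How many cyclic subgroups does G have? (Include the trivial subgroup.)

8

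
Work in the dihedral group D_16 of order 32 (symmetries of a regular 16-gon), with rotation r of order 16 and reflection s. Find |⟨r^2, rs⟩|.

16

|⟨r^2⟩| = 8 and |⟨rs⟩| = 2, so |H| is a multiple of lcm(8, 2) = 8 and divides |G| = 32.
Closing under the operation: H = {e, r^2, r^4, r^6, r^8, r^10, r^12, r^14, rs, r^3s, r^5s, r^7s, r^9s, r^11s, r^13s, r^15s}, so |H| = 16.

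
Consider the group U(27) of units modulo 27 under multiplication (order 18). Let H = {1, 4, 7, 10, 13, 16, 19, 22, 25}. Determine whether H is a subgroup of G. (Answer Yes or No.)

Yes

|H| = 9 divides |G| = 18, consistent with Lagrange.
H contains the identity, every element's inverse is in H, and H is closed under ·: it is a subgroup.
In fact H = ⟨4⟩.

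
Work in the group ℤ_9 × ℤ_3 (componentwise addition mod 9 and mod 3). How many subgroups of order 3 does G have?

|G| = 27 and 3 | 27, so subgroups of order 3 are possible by Lagrange.
The subgroups of order 3 are: {(0,0), (0,1), (0,2)}; {(0,0), (3,0), (6,0)}; {(0,0), (3,1), (6,2)}; {(0,0), (3,2), (6,1)}.
So G has 4 subgroups of order 3.

4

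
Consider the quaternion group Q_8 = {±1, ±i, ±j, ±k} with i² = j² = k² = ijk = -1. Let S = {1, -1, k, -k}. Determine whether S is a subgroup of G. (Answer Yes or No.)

Yes

|S| = 4 divides |G| = 8, consistent with Lagrange.
S contains the identity, every element's inverse is in S, and S is closed under ·: it is a subgroup.
In fact S = ⟨-k⟩.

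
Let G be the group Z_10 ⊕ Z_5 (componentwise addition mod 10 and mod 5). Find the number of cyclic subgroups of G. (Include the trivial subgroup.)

14

A cyclic subgroup of order d is generated by each of its φ(d) elements of order d, so the cyclic subgroups of order d number (#elements of order d)/φ(d).
Cyclic subgroups by order — order 1: 1; order 2: 1; order 5: 6; order 10: 6.
Total: 14.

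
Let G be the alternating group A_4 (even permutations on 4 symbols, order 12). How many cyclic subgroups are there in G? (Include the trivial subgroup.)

Each element a generates a cyclic subgroup ⟨a⟩; distinct elements may generate the same one (a cyclic group of order d has φ(d) generators).
Cyclic subgroups by order — order 1: 1; order 2: 3; order 3: 4.
Total: 8.

8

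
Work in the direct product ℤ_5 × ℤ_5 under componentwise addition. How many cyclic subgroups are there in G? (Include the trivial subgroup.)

7

Group the elements of G by the cyclic subgroup they generate; each cyclic subgroup of order d accounts for φ(d) elements.
Cyclic subgroups by order — order 1: 1; order 5: 6.
Total: 7.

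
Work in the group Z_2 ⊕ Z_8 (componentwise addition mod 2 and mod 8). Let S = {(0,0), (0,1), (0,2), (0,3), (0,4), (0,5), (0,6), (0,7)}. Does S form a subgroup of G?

Yes

|S| = 8 divides |G| = 16, consistent with Lagrange.
S contains the identity, every element's inverse is in S, and S is closed under +: it is a subgroup.
In fact S = ⟨(0,1)⟩.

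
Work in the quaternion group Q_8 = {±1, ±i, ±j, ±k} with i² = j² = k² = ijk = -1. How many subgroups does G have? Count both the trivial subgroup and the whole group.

|G| = 8, so by Lagrange every subgroup order divides 8. Divisors: 1, 2, 4, 8.
Subgroups by order — order 1: 1; order 2: 1; order 4: 3; order 8: 1.
Total: 1 + 1 + 3 + 1 = 6.

6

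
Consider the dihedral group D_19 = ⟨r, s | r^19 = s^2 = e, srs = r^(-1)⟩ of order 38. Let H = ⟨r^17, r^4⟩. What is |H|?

|⟨r^17⟩| = 19 and |⟨r^4⟩| = 19, so |H| is a multiple of lcm(19, 19) = 19 and divides |G| = 38.
Closing under the operation: H = {e, r, r^2, r^3, r^4, r^5, r^6, r^7, r^8, r^9, r^10, r^11, r^12, r^13, r^14, r^15, r^16, r^17, r^18}, so |H| = 19.

19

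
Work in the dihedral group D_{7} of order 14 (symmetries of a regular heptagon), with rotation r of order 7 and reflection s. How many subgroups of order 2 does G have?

7

|G| = 14 and 2 | 14, so subgroups of order 2 are possible by Lagrange.
The subgroups of order 2 are: {e, r^2s}; {e, r^3s}; {e, r^4s}; {e, r^5s}; … (7 in all).
So G has 7 subgroups of order 2.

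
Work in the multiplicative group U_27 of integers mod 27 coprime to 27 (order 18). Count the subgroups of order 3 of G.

|G| = 18 and 3 | 18, so subgroups of order 3 are possible by Lagrange.
The subgroups of order 3 are: {1, 10, 19}.
So G has 1 subgroup of order 3.

1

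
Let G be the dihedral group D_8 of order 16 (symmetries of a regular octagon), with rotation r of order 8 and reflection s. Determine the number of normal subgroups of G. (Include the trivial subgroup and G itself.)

7

G has 19 subgroups. Checking conjugation-invariance by order — order 1: 1/1 normal; order 2: 1/9 normal; order 4: 1/5 normal; order 8: 3/3 normal; order 16: 1/1 normal.
Total normal subgroups: 7.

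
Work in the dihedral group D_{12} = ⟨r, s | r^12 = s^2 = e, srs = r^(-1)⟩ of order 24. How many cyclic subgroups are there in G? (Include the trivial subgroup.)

A cyclic subgroup of order d is generated by each of its φ(d) elements of order d, so the cyclic subgroups of order d number (#elements of order d)/φ(d).
Cyclic subgroups by order — order 1: 1; order 2: 13; order 3: 1; order 4: 1; order 6: 1; order 12: 1.
Total: 18.

18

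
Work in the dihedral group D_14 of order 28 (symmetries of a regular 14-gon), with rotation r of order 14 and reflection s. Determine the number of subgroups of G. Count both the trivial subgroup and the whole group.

|G| = 28, so by Lagrange every subgroup order divides 28. Divisors: 1, 2, 4, 7, 14, 28.
Subgroups by order — order 1: 1; order 2: 15; order 4: 7; order 7: 1; order 14: 3; order 28: 1.
Total: 1 + 15 + 7 + 1 + 3 + 1 = 28.

28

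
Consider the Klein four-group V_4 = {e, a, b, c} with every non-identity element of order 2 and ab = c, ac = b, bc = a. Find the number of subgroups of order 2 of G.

3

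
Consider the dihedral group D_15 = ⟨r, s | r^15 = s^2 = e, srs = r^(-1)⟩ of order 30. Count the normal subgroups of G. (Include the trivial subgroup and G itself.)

5

G has 28 subgroups. Checking conjugation-invariance by order — order 1: 1/1 normal; order 2: 0/15 normal; order 3: 1/1 normal; order 5: 1/1 normal; order 6: 0/5 normal; order 10: 0/3 normal; order 15: 1/1 normal; order 30: 1/1 normal.
Total normal subgroups: 5.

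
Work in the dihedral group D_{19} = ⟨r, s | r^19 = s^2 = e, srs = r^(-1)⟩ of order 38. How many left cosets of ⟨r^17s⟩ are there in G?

19

|⟨r^17s⟩| = 2 and |G| = 38.
By Lagrange, [G : H] = |G|/|H| = 38/2 = 19.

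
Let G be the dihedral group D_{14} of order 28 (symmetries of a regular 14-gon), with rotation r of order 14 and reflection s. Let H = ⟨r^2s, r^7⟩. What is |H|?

4

|⟨r^2s⟩| = 2 and |⟨r^7⟩| = 2, so |H| is a multiple of lcm(2, 2) = 2 and divides |G| = 28.
Closing under the operation: H = {e, r^7, r^2s, r^9s}, so |H| = 4.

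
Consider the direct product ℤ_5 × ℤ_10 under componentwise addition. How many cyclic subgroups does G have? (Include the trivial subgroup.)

Group the elements of G by the cyclic subgroup they generate; each cyclic subgroup of order d accounts for φ(d) elements.
Cyclic subgroups by order — order 1: 1; order 2: 1; order 5: 6; order 10: 6.
Total: 14.

14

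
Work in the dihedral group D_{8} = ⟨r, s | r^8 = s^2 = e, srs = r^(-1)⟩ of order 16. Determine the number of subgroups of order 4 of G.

|G| = 16 and 4 | 16, so subgroups of order 4 are possible by Lagrange.
The subgroups of order 4 are: {e, r^2, r^4, r^6}; {e, r^4, r^2s, r^6s}; {e, r^4, r^3s, r^7s}; {e, r^4, s, r^4s}; … (5 in all).
So G has 5 subgroups of order 4.

5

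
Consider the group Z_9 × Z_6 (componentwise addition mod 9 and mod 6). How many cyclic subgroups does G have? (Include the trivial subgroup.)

Group the elements of G by the cyclic subgroup they generate; each cyclic subgroup of order d accounts for φ(d) elements.
Cyclic subgroups by order — order 1: 1; order 2: 1; order 3: 4; order 6: 4; order 9: 3; order 18: 3.
Total: 16.

16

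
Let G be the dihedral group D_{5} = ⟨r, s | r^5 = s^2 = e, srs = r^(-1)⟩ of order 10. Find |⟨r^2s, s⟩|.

|⟨r^2s⟩| = 2 and |⟨s⟩| = 2, so |H| is a multiple of lcm(2, 2) = 2 and divides |G| = 10.
Closing {r^2s, s} under the group operation gives all of G, so |H| = 10.

10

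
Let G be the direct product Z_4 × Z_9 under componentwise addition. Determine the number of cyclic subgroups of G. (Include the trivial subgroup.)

9

Group the elements of G by the cyclic subgroup they generate; each cyclic subgroup of order d accounts for φ(d) elements.
Cyclic subgroups by order — order 1: 1; order 2: 1; order 3: 1; order 4: 1; order 6: 1; order 9: 1; order 12: 1; order 18: 1; order 36: 1.
Total: 9.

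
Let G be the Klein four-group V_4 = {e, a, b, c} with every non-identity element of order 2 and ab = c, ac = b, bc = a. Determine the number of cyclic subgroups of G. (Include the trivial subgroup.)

4

Group the elements of G by the cyclic subgroup they generate; each cyclic subgroup of order d accounts for φ(d) elements.
Cyclic subgroups by order — order 1: 1; order 2: 3.
Total: 4.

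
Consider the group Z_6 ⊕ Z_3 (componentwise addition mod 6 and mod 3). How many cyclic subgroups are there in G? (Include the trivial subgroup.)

10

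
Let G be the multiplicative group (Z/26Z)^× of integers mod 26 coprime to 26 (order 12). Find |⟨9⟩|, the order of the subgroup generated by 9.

Compute successive powers of 9 mod 26: 9, 3, 1; 9^3 ≡ 1 (mod 26).
So |⟨9⟩| = 3.

3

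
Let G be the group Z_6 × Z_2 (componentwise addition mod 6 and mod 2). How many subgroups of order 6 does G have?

3

|G| = 12 and 6 | 12, so subgroups of order 6 are possible by Lagrange.
The subgroups of order 6 are: {(0,0), (0,1), (2,0), (2,1), (4,0), (4,1)}; {(0,0), (1,0), (2,0), (3,0), (4,0), (5,0)}; {(0,0), (1,1), (2,0), (3,1), (4,0), (5,1)}.
So G has 3 subgroups of order 6.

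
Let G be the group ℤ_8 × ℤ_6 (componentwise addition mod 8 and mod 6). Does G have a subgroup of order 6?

Yes

6 | 48. A subgroup of order 6 is {(0,0), (0,1), (0,2), (0,3), (0,4), (0,5)}.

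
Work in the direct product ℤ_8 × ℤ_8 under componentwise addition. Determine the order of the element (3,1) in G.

The order of (3,1) in Z_8 × Z_8 is lcm(ord(3) in Z_8, ord(1) in Z_8).
ord(3) = 8 and ord(1) = 8, so |⟨(3,1)⟩| = lcm(8, 8) = 8.

8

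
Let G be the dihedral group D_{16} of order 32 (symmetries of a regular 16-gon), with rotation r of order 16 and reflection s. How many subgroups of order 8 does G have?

5

|G| = 32 and 8 | 32, so subgroups of order 8 are possible by Lagrange.
The subgroups of order 8 are: {e, r^2, r^4, r^6, r^8, r^10, r^12, r^14}; {e, r^4, r^8, r^12, r^2s, r^6s, r^10s, r^14s}; {e, r^4, r^8, r^12, r^3s, r^7s, r^11s, r^15s}; {e, r^4, r^8, r^12, s, r^4s, r^8s, r^12s}; … (5 in all).
So G has 5 subgroups of order 8.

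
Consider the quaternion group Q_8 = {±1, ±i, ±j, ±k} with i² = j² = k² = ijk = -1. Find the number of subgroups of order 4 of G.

3

|G| = 8 and 4 | 8, so subgroups of order 4 are possible by Lagrange.
The subgroups of order 4 are: {1, -1, i, -i}; {1, -1, j, -j}; {1, -1, k, -k}.
So G has 3 subgroups of order 4.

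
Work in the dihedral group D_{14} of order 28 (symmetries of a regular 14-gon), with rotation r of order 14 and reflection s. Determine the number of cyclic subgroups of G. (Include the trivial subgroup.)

Group the elements of G by the cyclic subgroup they generate; each cyclic subgroup of order d accounts for φ(d) elements.
Cyclic subgroups by order — order 1: 1; order 2: 15; order 7: 1; order 14: 1.
Total: 18.

18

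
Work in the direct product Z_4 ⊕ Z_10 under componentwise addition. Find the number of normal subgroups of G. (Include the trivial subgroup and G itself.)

16

G is abelian, so every subgroup is normal.
G has 16 subgroups in total, hence 16 normal subgroups.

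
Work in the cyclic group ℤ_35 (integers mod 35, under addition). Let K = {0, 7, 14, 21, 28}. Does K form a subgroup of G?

Yes

|K| = 5 divides |G| = 35, consistent with Lagrange.
K contains the identity, every element's inverse is in K, and K is closed under +: it is a subgroup.
In fact K = ⟨21⟩.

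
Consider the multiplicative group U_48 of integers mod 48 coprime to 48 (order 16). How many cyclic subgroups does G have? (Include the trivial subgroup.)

12

Group the elements of G by the cyclic subgroup they generate; each cyclic subgroup of order d accounts for φ(d) elements.
Cyclic subgroups by order — order 1: 1; order 2: 7; order 4: 4.
Total: 12.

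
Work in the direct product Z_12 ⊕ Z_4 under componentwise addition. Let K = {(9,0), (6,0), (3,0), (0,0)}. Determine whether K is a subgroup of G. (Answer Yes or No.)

Yes

|K| = 4 divides |G| = 48, consistent with Lagrange.
K contains the identity, every element's inverse is in K, and K is closed under +: it is a subgroup.
In fact K = ⟨(9,0)⟩.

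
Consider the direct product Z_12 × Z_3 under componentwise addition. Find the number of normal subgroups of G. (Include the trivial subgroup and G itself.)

G is abelian, so every subgroup is normal.
G has 18 subgroups in total, hence 18 normal subgroups.

18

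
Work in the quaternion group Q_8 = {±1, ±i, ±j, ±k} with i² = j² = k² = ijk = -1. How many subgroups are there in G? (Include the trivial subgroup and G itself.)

6

|G| = 8, so by Lagrange every subgroup order divides 8. Divisors: 1, 2, 4, 8.
Subgroups by order — order 1: 1; order 2: 1; order 4: 3; order 8: 1.
Total: 1 + 1 + 3 + 1 = 6.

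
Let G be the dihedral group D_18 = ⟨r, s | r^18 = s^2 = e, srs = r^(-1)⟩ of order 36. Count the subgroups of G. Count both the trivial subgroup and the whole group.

|G| = 36, so by Lagrange every subgroup order divides 36. Divisors: 1, 2, 3, 4, 6, 9, 12, 18, 36.
Subgroups by order — order 1: 1; order 2: 19; order 3: 1; order 4: 9; order 6: 7; order 9: 1; order 12: 3; order 18: 3; order 36: 1.
Total: 1 + 19 + 1 + 9 + 7 + 1 + 3 + 3 + 1 = 45.

45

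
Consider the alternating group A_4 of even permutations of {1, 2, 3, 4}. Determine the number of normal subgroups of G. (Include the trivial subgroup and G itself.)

3

G has 10 subgroups. Checking conjugation-invariance by order — order 1: 1/1 normal; order 2: 0/3 normal; order 3: 0/4 normal; order 4: 1/1 normal; order 12: 1/1 normal.
Total normal subgroups: 3.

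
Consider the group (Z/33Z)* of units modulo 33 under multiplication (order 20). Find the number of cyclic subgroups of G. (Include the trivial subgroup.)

8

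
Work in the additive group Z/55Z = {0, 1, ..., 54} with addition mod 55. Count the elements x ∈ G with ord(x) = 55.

In a cyclic group of order 55, the number of elements of order d (for d | 55) is φ(d).
φ(55) = 40.

40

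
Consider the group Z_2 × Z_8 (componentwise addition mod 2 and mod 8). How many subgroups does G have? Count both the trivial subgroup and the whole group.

|G| = 16, so by Lagrange every subgroup order divides 16. Divisors: 1, 2, 4, 8, 16.
Subgroups by order — order 1: 1; order 2: 3; order 4: 3; order 8: 3; order 16: 1.
Total: 1 + 3 + 3 + 3 + 1 = 11.

11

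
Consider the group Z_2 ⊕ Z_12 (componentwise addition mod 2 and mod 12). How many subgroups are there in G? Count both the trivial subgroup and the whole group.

16

|G| = 24, so by Lagrange every subgroup order divides 24. Divisors: 1, 2, 3, 4, 6, 8, 12, 24.
Subgroups by order — order 1: 1; order 2: 3; order 3: 1; order 4: 3; order 6: 3; order 8: 1; order 12: 3; order 24: 1.
Total: 1 + 3 + 1 + 3 + 3 + 1 + 3 + 1 = 16.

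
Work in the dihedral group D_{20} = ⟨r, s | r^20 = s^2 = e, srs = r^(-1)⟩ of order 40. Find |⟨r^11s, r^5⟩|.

8

|⟨r^11s⟩| = 2 and |⟨r^5⟩| = 4, so |H| is a multiple of lcm(2, 4) = 4 and divides |G| = 40.
Closing under the operation: H = {e, r^5, r^10, r^15, rs, r^6s, r^11s, r^16s}, so |H| = 8.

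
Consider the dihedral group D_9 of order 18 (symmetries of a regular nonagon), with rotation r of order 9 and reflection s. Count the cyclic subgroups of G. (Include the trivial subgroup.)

12

A cyclic subgroup of order d is generated by each of its φ(d) elements of order d, so the cyclic subgroups of order d number (#elements of order d)/φ(d).
Cyclic subgroups by order — order 1: 1; order 2: 9; order 3: 1; order 9: 1.
Total: 12.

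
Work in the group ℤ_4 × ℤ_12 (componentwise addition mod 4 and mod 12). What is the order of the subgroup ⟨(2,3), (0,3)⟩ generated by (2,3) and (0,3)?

|⟨(2,3)⟩| = 4 and |⟨(0,3)⟩| = 4, so |H| is a multiple of lcm(4, 4) = 4 and divides |G| = 48.
Closing under the operation: H = {(0,0), (0,3), (0,6), (0,9), (2,0), (2,3), (2,6), (2,9)}, so |H| = 8.

8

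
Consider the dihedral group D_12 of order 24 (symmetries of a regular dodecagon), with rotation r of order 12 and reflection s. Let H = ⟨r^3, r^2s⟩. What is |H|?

8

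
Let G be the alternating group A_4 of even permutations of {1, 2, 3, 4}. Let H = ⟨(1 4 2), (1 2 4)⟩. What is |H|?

|⟨(1 4 2)⟩| = 3 and |⟨(1 2 4)⟩| = 3, so |H| is a multiple of lcm(3, 3) = 3 and divides |G| = 12.
Closing under the operation: H = {e, (1 2 4), (1 4 2)}, so |H| = 3.

3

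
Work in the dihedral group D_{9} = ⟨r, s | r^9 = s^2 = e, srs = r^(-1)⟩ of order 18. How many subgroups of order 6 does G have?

3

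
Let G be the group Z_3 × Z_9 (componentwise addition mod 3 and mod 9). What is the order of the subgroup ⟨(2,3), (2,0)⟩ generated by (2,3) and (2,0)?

9

|⟨(2,3)⟩| = 3 and |⟨(2,0)⟩| = 3, so |H| is a multiple of lcm(3, 3) = 3 and divides |G| = 27.
Closing under the operation: H = {(0,0), (0,3), (0,6), (1,0), (1,3), (1,6), (2,0), (2,3), (2,6)}, so |H| = 9.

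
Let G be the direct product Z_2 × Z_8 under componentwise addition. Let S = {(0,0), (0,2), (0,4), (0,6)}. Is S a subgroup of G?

|S| = 4 divides |G| = 16, consistent with Lagrange.
S contains the identity, every element's inverse is in S, and S is closed under +: it is a subgroup.
In fact S = ⟨(0,2)⟩.

Yes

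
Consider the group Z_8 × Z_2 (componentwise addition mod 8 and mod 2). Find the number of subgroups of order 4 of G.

3

|G| = 16 and 4 | 16, so subgroups of order 4 are possible by Lagrange.
The subgroups of order 4 are: {(0,0), (0,1), (4,0), (4,1)}; {(0,0), (2,0), (4,0), (6,0)}; {(0,0), (2,1), (4,0), (6,1)}.
So G has 3 subgroups of order 4.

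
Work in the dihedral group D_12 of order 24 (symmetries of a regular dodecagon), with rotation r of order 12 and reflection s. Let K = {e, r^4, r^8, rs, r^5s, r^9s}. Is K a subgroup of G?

Yes

|K| = 6 divides |G| = 24, consistent with Lagrange.
K contains the identity, every element's inverse is in K, and K is closed under ·: it is a subgroup.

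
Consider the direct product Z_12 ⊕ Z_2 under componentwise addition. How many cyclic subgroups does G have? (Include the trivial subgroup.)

12

Each element a generates a cyclic subgroup ⟨a⟩; distinct elements may generate the same one (a cyclic group of order d has φ(d) generators).
Cyclic subgroups by order — order 1: 1; order 2: 3; order 3: 1; order 4: 2; order 6: 3; order 12: 2.
Total: 12.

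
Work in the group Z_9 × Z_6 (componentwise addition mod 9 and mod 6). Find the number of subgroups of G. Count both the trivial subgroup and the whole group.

20

|G| = 54, so by Lagrange every subgroup order divides 54. Divisors: 1, 2, 3, 6, 9, 18, 27, 54.
Subgroups by order — order 1: 1; order 2: 1; order 3: 4; order 6: 4; order 9: 4; order 18: 4; order 27: 1; order 54: 1.
Total: 1 + 1 + 4 + 4 + 4 + 4 + 1 + 1 = 20.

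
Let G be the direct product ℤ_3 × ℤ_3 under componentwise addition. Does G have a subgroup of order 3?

Yes

3 | 9. A subgroup of order 3 is {(0,0), (0,1), (0,2)}.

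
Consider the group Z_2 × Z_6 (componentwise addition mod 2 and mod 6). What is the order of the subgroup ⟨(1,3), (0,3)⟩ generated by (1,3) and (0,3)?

|⟨(1,3)⟩| = 2 and |⟨(0,3)⟩| = 2, so |H| is a multiple of lcm(2, 2) = 2 and divides |G| = 12.
Closing under the operation: H = {(0,0), (0,3), (1,0), (1,3)}, so |H| = 4.

4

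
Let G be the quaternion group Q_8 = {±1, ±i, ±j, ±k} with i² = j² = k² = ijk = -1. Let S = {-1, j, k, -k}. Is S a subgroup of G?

No

The identity 1 ∉ S, so S is not a subgroup.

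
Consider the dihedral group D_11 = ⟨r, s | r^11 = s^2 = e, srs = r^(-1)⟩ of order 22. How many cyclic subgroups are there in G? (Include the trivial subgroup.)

Group the elements of G by the cyclic subgroup they generate; each cyclic subgroup of order d accounts for φ(d) elements.
Cyclic subgroups by order — order 1: 1; order 2: 11; order 11: 1.
Total: 13.

13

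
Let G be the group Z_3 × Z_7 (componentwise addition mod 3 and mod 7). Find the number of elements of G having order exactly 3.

2

An element (a,b) has order lcm(ord(a), ord(b)); count pairs with lcm equal to 3.
Enumerating gives 2 such elements.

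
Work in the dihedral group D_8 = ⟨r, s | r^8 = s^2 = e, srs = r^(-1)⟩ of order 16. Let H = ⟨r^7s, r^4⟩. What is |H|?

4

|⟨r^7s⟩| = 2 and |⟨r^4⟩| = 2, so |H| is a multiple of lcm(2, 2) = 2 and divides |G| = 16.
Closing under the operation: H = {e, r^4, r^3s, r^7s}, so |H| = 4.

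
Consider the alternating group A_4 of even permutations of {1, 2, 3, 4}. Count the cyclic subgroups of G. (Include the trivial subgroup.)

8

Group the elements of G by the cyclic subgroup they generate; each cyclic subgroup of order d accounts for φ(d) elements.
Cyclic subgroups by order — order 1: 1; order 2: 3; order 3: 4.
Total: 8.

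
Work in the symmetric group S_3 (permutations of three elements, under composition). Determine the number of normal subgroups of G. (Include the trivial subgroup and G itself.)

G has 6 subgroups. Checking conjugation-invariance by order — order 1: 1/1 normal; order 2: 0/3 normal; order 3: 1/1 normal; order 6: 1/1 normal.
Total normal subgroups: 3.

3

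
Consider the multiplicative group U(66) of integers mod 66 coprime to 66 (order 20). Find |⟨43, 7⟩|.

|⟨43⟩| = 2 and |⟨7⟩| = 10, so |H| is a multiple of lcm(2, 10) = 10 and divides |G| = 20.
Closing under the operation: H = {1, 7, 13, 19, 25, 31, 37, 43, 49, 61}, so |H| = 10.

10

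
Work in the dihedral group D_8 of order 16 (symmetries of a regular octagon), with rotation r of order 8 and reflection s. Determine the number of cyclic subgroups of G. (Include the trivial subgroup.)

12

Each element a generates a cyclic subgroup ⟨a⟩; distinct elements may generate the same one (a cyclic group of order d has φ(d) generators).
Cyclic subgroups by order — order 1: 1; order 2: 9; order 4: 1; order 8: 1.
Total: 12.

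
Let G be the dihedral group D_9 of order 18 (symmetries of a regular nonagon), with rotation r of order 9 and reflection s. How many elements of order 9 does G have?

6

The elements of order 9 are: r, r^2, r^4, r^5, r^7, r^8.
That's 6.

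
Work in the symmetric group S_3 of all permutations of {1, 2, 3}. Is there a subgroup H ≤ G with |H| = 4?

4 does not divide |G| = 6, so by Lagrange no subgroup of order 4 exists.

No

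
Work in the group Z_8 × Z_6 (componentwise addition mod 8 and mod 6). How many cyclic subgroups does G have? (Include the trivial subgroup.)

16

Group the elements of G by the cyclic subgroup they generate; each cyclic subgroup of order d accounts for φ(d) elements.
Cyclic subgroups by order — order 1: 1; order 2: 3; order 3: 1; order 4: 2; order 6: 3; order 8: 2; order 12: 2; order 24: 2.
Total: 16.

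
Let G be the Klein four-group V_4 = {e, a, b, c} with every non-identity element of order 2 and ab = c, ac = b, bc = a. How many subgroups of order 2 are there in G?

|G| = 4 and 2 | 4, so subgroups of order 2 are possible by Lagrange.
The subgroups of order 2 are: {e, a}; {e, b}; {e, c}.
So G has 3 subgroups of order 2.

3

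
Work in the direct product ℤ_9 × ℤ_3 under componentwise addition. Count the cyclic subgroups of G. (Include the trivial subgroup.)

8

Group the elements of G by the cyclic subgroup they generate; each cyclic subgroup of order d accounts for φ(d) elements.
Cyclic subgroups by order — order 1: 1; order 3: 4; order 9: 3.
Total: 8.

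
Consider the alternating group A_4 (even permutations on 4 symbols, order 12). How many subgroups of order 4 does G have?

1

|G| = 12 and 4 | 12, so subgroups of order 4 are possible by Lagrange.
The subgroups of order 4 are: {e, (1 2)(3 4), (1 3)(2 4), (1 4)(2 3)}.
So G has 1 subgroup of order 4.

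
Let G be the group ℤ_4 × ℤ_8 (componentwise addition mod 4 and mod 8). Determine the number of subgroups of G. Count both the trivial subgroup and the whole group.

|G| = 32, so by Lagrange every subgroup order divides 32. Divisors: 1, 2, 4, 8, 16, 32.
Subgroups by order — order 1: 1; order 2: 3; order 4: 7; order 8: 7; order 16: 3; order 32: 1.
Total: 1 + 3 + 7 + 7 + 3 + 1 = 22.

22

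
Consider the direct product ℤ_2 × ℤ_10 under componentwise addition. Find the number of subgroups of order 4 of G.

1

|G| = 20 and 4 | 20, so subgroups of order 4 are possible by Lagrange.
The subgroups of order 4 are: {(0,0), (0,5), (1,0), (1,5)}.
So G has 1 subgroup of order 4.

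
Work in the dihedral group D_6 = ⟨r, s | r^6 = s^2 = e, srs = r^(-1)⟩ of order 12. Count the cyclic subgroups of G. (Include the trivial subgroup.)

10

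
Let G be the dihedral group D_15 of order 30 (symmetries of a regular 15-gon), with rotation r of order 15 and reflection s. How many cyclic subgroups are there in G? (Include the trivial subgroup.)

19

Group the elements of G by the cyclic subgroup they generate; each cyclic subgroup of order d accounts for φ(d) elements.
Cyclic subgroups by order — order 1: 1; order 2: 15; order 3: 1; order 5: 1; order 15: 1.
Total: 19.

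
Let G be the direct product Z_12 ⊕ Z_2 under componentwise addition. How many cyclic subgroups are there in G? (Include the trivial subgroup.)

A cyclic subgroup of order d is generated by each of its φ(d) elements of order d, so the cyclic subgroups of order d number (#elements of order d)/φ(d).
Cyclic subgroups by order — order 1: 1; order 2: 3; order 3: 1; order 4: 2; order 6: 3; order 12: 2.
Total: 12.

12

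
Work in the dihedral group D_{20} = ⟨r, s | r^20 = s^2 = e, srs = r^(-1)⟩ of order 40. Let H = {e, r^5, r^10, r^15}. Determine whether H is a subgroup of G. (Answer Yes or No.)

|H| = 4 divides |G| = 40, consistent with Lagrange.
H contains the identity, every element's inverse is in H, and H is closed under ·: it is a subgroup.
In fact H = ⟨r^15⟩.

Yes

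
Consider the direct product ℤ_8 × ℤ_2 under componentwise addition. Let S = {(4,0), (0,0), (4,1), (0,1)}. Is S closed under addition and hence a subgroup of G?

Yes

|S| = 4 divides |G| = 16, consistent with Lagrange.
S contains the identity, every element's inverse is in S, and S is closed under +: it is a subgroup.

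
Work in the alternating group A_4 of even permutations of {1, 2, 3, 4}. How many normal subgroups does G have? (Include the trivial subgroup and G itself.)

3

G has 10 subgroups. Checking conjugation-invariance by order — order 1: 1/1 normal; order 2: 0/3 normal; order 3: 0/4 normal; order 4: 1/1 normal; order 12: 1/1 normal.
Total normal subgroups: 3.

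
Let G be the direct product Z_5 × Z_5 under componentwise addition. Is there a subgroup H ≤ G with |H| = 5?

5 | 25. A subgroup of order 5 is {(0,0), (0,1), (0,2), (0,3), (0,4)}.

Yes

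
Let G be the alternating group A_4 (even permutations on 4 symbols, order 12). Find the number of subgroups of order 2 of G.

3

|G| = 12 and 2 | 12, so subgroups of order 2 are possible by Lagrange.
The subgroups of order 2 are: {e, (1 2)(3 4)}; {e, (1 3)(2 4)}; {e, (1 4)(2 3)}.
So G has 3 subgroups of order 2.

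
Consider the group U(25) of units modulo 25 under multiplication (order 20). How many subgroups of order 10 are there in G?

|G| = 20 and 10 | 20, so subgroups of order 10 are possible by Lagrange.
The subgroups of order 10 are: {1, 4, 6, 9, 11, 14, 16, 19, 21, 24}.
So G has 1 subgroup of order 10.

1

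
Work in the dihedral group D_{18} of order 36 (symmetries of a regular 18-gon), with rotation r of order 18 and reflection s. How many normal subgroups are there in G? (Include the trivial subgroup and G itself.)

G has 45 subgroups. Checking conjugation-invariance by order — order 1: 1/1 normal; order 2: 1/19 normal; order 3: 1/1 normal; order 4: 0/9 normal; order 6: 1/7 normal; order 9: 1/1 normal; order 12: 0/3 normal; order 18: 3/3 normal; order 36: 1/1 normal.
Total normal subgroups: 9.

9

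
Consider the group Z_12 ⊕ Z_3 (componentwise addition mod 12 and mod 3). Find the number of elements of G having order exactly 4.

2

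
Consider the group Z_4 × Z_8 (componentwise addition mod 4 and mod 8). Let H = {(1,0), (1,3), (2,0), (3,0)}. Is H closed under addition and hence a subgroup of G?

No

The identity (0,0) ∉ H, so H is not a subgroup.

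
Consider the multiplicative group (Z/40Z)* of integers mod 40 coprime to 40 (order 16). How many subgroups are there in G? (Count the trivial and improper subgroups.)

27

|G| = 16, so by Lagrange every subgroup order divides 16. Divisors: 1, 2, 4, 8, 16.
Subgroups by order — order 1: 1; order 2: 7; order 4: 11; order 8: 7; order 16: 1.
Total: 1 + 7 + 11 + 7 + 1 = 27.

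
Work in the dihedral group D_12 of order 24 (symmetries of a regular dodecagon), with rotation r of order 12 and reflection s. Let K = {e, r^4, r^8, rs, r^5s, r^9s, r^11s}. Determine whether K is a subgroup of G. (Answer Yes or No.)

No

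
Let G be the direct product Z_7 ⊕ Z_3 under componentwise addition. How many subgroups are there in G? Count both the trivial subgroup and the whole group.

|G| = 21, so by Lagrange every subgroup order divides 21. Divisors: 1, 3, 7, 21.
Subgroups by order — order 1: 1; order 3: 1; order 7: 1; order 21: 1.
Total: 1 + 1 + 1 + 1 = 4.

4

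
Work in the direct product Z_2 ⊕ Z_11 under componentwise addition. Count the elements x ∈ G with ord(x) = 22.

An element (a,b) has order lcm(ord(a), ord(b)); count pairs with lcm equal to 22.
Enumerating gives 10 such elements.

10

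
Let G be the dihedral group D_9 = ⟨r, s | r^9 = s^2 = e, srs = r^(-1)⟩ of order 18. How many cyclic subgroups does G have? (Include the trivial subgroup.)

12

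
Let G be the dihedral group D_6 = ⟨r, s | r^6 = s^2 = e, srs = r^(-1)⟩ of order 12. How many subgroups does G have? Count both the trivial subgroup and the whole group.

16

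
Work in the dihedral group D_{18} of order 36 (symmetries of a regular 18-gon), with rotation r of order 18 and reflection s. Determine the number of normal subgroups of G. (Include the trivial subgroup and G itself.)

G has 45 subgroups. Checking conjugation-invariance by order — order 1: 1/1 normal; order 2: 1/19 normal; order 3: 1/1 normal; order 4: 0/9 normal; order 6: 1/7 normal; order 9: 1/1 normal; order 12: 0/3 normal; order 18: 3/3 normal; order 36: 1/1 normal.
Total normal subgroups: 9.

9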